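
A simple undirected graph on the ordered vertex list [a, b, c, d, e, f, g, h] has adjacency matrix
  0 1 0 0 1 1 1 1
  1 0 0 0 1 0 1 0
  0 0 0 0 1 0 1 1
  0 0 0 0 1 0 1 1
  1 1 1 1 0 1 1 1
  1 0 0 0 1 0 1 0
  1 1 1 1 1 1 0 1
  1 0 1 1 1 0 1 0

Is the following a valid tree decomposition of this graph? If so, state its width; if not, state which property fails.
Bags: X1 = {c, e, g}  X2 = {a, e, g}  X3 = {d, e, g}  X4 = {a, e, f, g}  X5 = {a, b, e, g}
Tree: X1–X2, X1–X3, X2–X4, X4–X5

No — vertex h appears in no bag.

A tree decomposition must satisfy three properties: every vertex lies in some bag; for every edge, both endpoints lie together in some bag; and for every vertex, the bags containing it form a connected subtree. Here vertex h appears in no bag, so the decomposition is invalid.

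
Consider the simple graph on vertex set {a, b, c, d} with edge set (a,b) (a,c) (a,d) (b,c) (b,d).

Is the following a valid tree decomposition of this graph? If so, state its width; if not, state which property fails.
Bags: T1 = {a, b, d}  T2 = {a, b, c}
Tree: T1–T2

Yes; width 2.

Checking the three conditions: (i) the bags cover all of {a, b, c, d}; (ii) for each edge, some bag contains both endpoints; (iii) the bags containing any fixed vertex form a subtree. All hold, so the decomposition is valid with width 3 − 1 = 2.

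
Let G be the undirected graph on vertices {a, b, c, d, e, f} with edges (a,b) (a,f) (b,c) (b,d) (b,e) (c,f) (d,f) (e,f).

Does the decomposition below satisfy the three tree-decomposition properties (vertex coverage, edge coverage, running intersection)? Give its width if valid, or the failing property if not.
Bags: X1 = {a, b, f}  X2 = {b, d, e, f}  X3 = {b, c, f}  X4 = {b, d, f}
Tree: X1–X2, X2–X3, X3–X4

A tree decomposition must satisfy three properties: every vertex lies in some bag; for every edge, both endpoints lie together in some bag; and for every vertex, the bags containing it form a connected subtree. Here bags containing vertex d are not connected in the tree, so the decomposition is invalid.

No — bags containing vertex d are not connected in the tree.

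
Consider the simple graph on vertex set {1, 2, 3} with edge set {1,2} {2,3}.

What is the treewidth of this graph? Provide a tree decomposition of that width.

Every bag has size at most 2, so the width is 2 − 1 = 1 and tw(G) ≤ 1. Since G has at least one edge (e.g. 2–3), it is not an edgeless graph, so tw(G) ≥ 1. The upper and lower bounds meet at 1, so that is the treewidth.

Treewidth 1.
Bags: B1 = {2, 3}  B2 = {1, 2}
Tree: B1–B2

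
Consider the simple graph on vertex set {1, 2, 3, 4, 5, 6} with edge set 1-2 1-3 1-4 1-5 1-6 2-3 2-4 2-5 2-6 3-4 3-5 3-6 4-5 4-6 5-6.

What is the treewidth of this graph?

A width-5 tree decomposition is:
Bags: B1 = {1, 2, 3, 4, 5, 6}
Tree: (single bag)
With just one bag of size 6, the width is 6 − 1 = 5, so tw(G) ≤ 5. Conversely, {1, 2, 3, 4, 5, 6} is a clique of size 6, and the vertices of any clique must share a bag in every tree decomposition; so some bag has ≥ 6 vertices and tw(G) ≥ 5. Therefore the treewidth is 5.

5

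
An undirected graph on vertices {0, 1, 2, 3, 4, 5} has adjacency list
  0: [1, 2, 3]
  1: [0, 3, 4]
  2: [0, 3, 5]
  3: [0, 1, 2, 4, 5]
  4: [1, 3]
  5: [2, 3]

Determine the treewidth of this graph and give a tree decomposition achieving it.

Treewidth 2.
Bags: B1 = {1, 3, 4}  B2 = {0, 1, 3}  B3 = {0, 2, 3}  B4 = {2, 3, 5}
Tree: B1–B2, B2–B3, B3–B4

Each bag holds 3 vertices, so the decomposition has width 2, which upper-bounds the treewidth. Conversely, {0, 1, 3} is a clique of size 3, and the vertices of any clique must share a bag in every tree decomposition; so some bag has ≥ 3 vertices and tw(G) ≥ 2. Combining the bounds, tw(G) = 2.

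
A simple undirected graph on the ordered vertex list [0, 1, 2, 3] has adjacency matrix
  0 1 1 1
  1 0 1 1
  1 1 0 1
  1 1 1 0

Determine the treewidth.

A width-3 tree decomposition is:
Bags: B1 = {0, 1, 2, 3}
Tree: (single bag)
With just one bag of size 4, the width is 4 − 1 = 3, so tw(G) ≤ 3. On the other hand G contains the 4-clique {0, 1, 2, 3}. A clique must lie in a single bag of any decomposition, so no decomposition can have width below 3. Combining the bounds, tw(G) = 3.

3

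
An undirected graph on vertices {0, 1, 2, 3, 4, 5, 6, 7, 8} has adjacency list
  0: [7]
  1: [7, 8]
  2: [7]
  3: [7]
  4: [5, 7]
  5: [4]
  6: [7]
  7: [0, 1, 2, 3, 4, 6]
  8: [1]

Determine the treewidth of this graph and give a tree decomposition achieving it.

The largest bag has 2 vertices, giving width 1; this decomposition certifies tw(G) ≤ 1. Since G has at least one edge (e.g. 7–0), it is not an edgeless graph, so tw(G) ≥ 1. The upper and lower bounds meet at 1, so that is the treewidth.

Treewidth 1.
One optimal decomposition is:
Bags: B1 = {0, 7}  B2 = {6, 7}  B3 = {1, 7}  B4 = {4, 7}  B5 = {4, 5}  B6 = {2, 7}  B7 = {1, 8}  B8 = {3, 7}
Tree: B1–B2, B2–B3, B1–B4, B4–B5, B3–B6, B3–B7, B3–B8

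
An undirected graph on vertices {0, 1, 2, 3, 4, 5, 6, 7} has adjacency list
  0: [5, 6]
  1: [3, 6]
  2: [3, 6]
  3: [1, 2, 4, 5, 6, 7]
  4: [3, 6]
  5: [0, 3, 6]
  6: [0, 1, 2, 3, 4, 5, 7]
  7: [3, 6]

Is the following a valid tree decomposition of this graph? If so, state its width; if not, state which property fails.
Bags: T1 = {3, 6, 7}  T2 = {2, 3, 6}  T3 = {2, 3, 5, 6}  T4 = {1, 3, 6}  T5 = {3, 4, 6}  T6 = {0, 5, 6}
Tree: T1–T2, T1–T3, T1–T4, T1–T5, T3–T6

A tree decomposition must satisfy three properties: every vertex lies in some bag; for every edge, both endpoints lie together in some bag; and for every vertex, the bags containing it form a connected subtree. Here bags containing vertex 2 are not connected in the tree, so the decomposition is invalid.

No — bags containing vertex 2 are not connected in the tree.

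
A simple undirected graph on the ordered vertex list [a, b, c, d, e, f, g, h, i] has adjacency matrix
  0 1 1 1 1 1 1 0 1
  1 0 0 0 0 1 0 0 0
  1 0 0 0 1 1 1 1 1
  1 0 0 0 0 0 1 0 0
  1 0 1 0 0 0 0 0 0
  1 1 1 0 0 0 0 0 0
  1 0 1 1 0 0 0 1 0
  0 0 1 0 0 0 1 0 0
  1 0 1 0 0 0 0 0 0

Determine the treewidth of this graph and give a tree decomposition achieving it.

Treewidth 2.
Bags: B1 = {a, d, g}  B2 = {a, c, g}  B3 = {a, c, e}  B4 = {a, c, f}  B5 = {a, b, f}  B6 = {c, g, h}  B7 = {a, c, i}
Tree: B1–B2, B2–B3, B3–B4, B4–B5, B2–B6, B3–B7

Each bag holds 3 vertices, so the decomposition has width 2, which upper-bounds the treewidth. Conversely, {c, g, h} is a clique of size 3, and the vertices of any clique must share a bag in every tree decomposition; so some bag has ≥ 3 vertices and tw(G) ≥ 2. Combining the bounds, tw(G) = 2.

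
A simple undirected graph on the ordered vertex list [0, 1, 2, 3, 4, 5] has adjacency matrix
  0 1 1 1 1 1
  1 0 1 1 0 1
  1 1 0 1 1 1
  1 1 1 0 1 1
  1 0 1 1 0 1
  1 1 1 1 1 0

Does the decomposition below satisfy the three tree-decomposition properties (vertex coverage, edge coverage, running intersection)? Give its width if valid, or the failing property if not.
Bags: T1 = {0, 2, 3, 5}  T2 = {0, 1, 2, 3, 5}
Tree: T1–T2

A tree decomposition must satisfy three properties: every vertex lies in some bag; for every edge, both endpoints lie together in some bag; and for every vertex, the bags containing it form a connected subtree. Here vertex 4 appears in no bag, so the decomposition is invalid.

No — vertex 4 appears in no bag.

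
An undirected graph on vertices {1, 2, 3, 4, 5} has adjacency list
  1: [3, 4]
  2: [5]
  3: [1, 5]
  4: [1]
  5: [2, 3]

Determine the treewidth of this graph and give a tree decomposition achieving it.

Every bag has size at most 2, so the width is 2 − 1 = 1 and tw(G) ≤ 1. Any graph with an edge has treewidth ≥ 1, and G has the edge 4–1. Therefore the treewidth is 1.

Treewidth 1.
One such decomposition:
Bags: B1 = {1, 4}  B2 = {1, 3}  B3 = {3, 5}  B4 = {2, 5}
Tree: B1–B2, B2–B3, B3–B4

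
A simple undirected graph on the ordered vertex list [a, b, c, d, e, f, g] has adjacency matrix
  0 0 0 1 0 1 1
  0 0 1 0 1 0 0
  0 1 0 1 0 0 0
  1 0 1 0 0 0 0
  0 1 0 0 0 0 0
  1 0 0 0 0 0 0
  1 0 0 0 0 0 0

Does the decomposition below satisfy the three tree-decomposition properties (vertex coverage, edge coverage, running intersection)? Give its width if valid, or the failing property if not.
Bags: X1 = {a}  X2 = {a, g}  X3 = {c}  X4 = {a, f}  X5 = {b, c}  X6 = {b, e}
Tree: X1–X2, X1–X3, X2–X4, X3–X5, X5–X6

A tree decomposition must satisfy three properties: every vertex lies in some bag; for every edge, both endpoints lie together in some bag; and for every vertex, the bags containing it form a connected subtree. Here vertex d appears in no bag, so the decomposition is invalid.

No — vertex d appears in no bag.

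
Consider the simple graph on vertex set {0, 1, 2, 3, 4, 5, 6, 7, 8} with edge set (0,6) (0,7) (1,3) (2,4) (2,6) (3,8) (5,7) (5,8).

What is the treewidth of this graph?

1

A width-1 tree decomposition is:
Bags: B1 = {2, 4}  B2 = {2, 6}  B3 = {0, 6}  B4 = {0, 7}  B5 = {5, 7}  B6 = {5, 8}  B7 = {3, 8}  B8 = {1, 3}
Tree: B1–B2, B2–B3, B3–B4, B4–B5, B5–B6, B6–B7, B7–B8
Every bag has size at most 2, so the width is 2 − 1 = 1 and tw(G) ≤ 1. Any graph with an edge has treewidth ≥ 1, and G has the edge 4–2. Therefore the treewidth is 1.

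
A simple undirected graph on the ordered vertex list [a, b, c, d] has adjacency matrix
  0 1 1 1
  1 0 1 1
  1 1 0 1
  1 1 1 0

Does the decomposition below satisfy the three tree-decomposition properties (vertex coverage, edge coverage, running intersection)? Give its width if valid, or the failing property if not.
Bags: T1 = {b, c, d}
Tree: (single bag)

A tree decomposition must satisfy three properties: every vertex lies in some bag; for every edge, both endpoints lie together in some bag; and for every vertex, the bags containing it form a connected subtree. Here vertex a appears in no bag, so the decomposition is invalid.

No — vertex a appears in no bag.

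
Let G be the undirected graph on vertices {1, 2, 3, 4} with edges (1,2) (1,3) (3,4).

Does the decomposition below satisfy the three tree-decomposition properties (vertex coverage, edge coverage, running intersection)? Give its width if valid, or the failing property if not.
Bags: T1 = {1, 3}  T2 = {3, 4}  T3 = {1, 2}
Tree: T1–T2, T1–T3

Yes; width 1.

Every vertex of G appears in some bag (union = {1, 2, 3, 4}); every edge is covered by a bag; and for each vertex v the set of bags containing v is connected in the bag tree. The decomposition is therefore valid. The largest bag has 2 vertices, so the width is 1.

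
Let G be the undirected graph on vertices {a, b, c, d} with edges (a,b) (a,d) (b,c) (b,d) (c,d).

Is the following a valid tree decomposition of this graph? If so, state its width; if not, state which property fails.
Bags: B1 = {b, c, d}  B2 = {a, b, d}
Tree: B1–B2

Every vertex of G appears in some bag (union = {a, b, c, d}); every edge is covered by a bag; and for each vertex v the set of bags containing v is connected in the bag tree. The decomposition is therefore valid. The largest bag has 3 vertices, so the width is 2.

Yes; width 2.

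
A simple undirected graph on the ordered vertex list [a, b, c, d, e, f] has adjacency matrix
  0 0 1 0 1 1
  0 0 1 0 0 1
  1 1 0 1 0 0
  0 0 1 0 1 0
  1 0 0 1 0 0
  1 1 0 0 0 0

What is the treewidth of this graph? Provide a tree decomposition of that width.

The largest bag has 3 vertices, giving width 2; this decomposition certifies tw(G) ≤ 2. For the lower bound, G contains the cycle e–d–c–a–e, so G is not a forest; only forests have treewidth ≤ 1, hence tw(G) ≥ 2. Combining the bounds, tw(G) = 2.

Treewidth 2.
One such decomposition:
Bags: B1 = {a, d, e}  B2 = {a, c, d}  B3 = {a, c, f}  B4 = {b, c, f}
Tree: B1–B2, B2–B3, B3–B4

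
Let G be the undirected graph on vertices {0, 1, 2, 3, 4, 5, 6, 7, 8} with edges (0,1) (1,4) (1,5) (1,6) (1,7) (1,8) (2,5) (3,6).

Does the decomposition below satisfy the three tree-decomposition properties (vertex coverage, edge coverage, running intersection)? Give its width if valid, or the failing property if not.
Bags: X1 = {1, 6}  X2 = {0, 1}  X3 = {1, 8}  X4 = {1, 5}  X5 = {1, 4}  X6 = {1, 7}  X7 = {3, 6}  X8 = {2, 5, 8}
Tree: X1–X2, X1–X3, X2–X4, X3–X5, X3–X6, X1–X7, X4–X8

A tree decomposition must satisfy three properties: every vertex lies in some bag; for every edge, both endpoints lie together in some bag; and for every vertex, the bags containing it form a connected subtree. Here bags containing vertex 8 are not connected in the tree, so the decomposition is invalid.

No — bags containing vertex 8 are not connected in the tree.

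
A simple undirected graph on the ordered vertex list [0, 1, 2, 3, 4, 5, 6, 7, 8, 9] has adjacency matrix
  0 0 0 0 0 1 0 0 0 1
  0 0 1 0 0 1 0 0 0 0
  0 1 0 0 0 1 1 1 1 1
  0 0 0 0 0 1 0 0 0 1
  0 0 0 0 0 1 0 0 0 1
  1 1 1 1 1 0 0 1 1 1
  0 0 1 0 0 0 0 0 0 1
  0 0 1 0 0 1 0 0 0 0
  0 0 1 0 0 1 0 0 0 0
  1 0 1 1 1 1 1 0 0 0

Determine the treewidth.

2

A width-2 tree decomposition is:
Bags: B1 = {1, 2, 5}  B2 = {2, 5, 9}  B3 = {2, 5, 7}  B4 = {4, 5, 9}  B5 = {3, 5, 9}  B6 = {0, 5, 9}  B7 = {2, 6, 9}  B8 = {2, 5, 8}
Tree: B1–B2, B1–B3, B2–B4, B2–B5, B5–B6, B2–B7, B1–B8
Each bag holds 3 vertices, so the decomposition has width 2, which upper-bounds the treewidth. On the other hand G contains the 3-clique {0, 5, 9}. A clique must lie in a single bag of any decomposition, so no decomposition can have width below 2. The upper and lower bounds meet at 2, so that is the treewidth.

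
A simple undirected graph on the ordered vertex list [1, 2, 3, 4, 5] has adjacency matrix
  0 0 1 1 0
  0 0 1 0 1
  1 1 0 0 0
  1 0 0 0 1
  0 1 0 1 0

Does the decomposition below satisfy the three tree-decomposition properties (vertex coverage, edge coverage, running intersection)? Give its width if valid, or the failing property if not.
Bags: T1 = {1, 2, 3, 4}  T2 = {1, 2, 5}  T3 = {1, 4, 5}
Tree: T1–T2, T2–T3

A tree decomposition must satisfy three properties: every vertex lies in some bag; for every edge, both endpoints lie together in some bag; and for every vertex, the bags containing it form a connected subtree. Here bags containing vertex 4 are not connected in the tree, so the decomposition is invalid.

No — bags containing vertex 4 are not connected in the tree.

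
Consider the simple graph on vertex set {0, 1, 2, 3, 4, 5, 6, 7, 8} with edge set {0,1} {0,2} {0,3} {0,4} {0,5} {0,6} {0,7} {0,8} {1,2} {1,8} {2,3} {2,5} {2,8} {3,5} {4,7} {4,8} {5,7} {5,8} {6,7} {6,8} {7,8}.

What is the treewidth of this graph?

3

A width-3 tree decomposition is:
Bags: B1 = {0, 5, 7, 8}  B2 = {0, 6, 7, 8}  B3 = {0, 4, 7, 8}  B4 = {0, 2, 5, 8}  B5 = {0, 2, 3, 5}  B6 = {0, 1, 2, 8}
Tree: B1–B2, B2–B3, B1–B4, B4–B5, B4–B6
Every bag has size at most 4, so the width is 4 − 1 = 3 and tw(G) ≤ 3. Conversely, {0, 1, 2, 8} is a clique of size 4, and the vertices of any clique must share a bag in every tree decomposition; so some bag has ≥ 4 vertices and tw(G) ≥ 3. Combining the bounds, tw(G) = 3.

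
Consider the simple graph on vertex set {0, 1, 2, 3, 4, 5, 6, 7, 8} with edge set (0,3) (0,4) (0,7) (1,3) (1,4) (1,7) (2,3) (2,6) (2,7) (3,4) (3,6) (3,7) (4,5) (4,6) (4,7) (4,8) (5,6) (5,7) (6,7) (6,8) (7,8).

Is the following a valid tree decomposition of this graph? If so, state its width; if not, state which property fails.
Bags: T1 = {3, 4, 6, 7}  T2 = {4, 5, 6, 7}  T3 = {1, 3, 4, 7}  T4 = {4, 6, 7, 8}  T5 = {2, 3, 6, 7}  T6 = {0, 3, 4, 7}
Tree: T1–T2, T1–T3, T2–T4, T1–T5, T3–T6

Yes; width 3.

Vertex coverage: the bags together contain {0, 1, 2, 3, 4, 5, 6, 7, 8}, the full vertex set. Edge coverage: each edge of G has both endpoints in at least one bag. Running intersection: for every vertex, the bags containing it form a connected subtree. All three properties hold, so this is a valid tree decomposition of width max|bag| − 1 = 3, and hence tw(G) ≤ 3.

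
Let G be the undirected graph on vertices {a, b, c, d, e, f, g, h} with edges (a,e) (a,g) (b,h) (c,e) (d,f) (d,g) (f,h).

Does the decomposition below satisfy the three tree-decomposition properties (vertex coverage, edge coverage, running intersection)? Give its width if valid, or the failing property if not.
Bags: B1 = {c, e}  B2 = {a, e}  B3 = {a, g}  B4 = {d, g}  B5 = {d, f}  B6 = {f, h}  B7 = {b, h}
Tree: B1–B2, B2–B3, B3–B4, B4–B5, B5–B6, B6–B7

Checking the three conditions: (i) the bags cover all of {a, b, c, d, e, f, g, h}; (ii) for each edge, some bag contains both endpoints; (iii) the bags containing any fixed vertex form a subtree. All hold, so the decomposition is valid with width 2 − 1 = 1.

Yes; width 1.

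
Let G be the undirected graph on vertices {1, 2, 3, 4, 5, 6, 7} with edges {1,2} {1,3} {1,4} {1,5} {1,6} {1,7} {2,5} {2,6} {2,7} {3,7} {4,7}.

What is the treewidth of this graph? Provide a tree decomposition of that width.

The largest bag has 3 vertices, giving width 2; this decomposition certifies tw(G) ≤ 2. For the lower bound, the 3 vertices {1, 2, 5} are pairwise adjacent, and any tree decomposition puts a clique entirely inside one bag — forcing width ≥ 2. Therefore the treewidth is 2.

Treewidth 2.
One such decomposition:
Bags: B1 = {1, 2, 7}  B2 = {1, 2, 5}  B3 = {1, 3, 7}  B4 = {1, 4, 7}  B5 = {1, 2, 6}
Tree: B1–B2, B1–B3, B1–B4, B1–B5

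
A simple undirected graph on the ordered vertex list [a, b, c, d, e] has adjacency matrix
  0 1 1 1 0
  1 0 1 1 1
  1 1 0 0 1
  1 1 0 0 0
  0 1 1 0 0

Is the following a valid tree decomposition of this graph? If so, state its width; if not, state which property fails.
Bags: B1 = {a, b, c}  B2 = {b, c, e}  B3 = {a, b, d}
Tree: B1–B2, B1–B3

Yes; width 2.

Checking the three conditions: (i) the bags cover all of {a, b, c, d, e}; (ii) for each edge, some bag contains both endpoints; (iii) the bags containing any fixed vertex form a subtree. All hold, so the decomposition is valid with width 3 − 1 = 2.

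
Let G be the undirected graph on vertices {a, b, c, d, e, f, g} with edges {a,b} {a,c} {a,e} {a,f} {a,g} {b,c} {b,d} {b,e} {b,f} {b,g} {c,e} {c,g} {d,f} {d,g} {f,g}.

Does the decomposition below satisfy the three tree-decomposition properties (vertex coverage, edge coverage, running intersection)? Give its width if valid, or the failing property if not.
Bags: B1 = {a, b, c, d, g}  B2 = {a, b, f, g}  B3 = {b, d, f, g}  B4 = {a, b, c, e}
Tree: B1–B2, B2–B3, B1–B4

No — bags containing vertex d are not connected in the tree.

A tree decomposition must satisfy three properties: every vertex lies in some bag; for every edge, both endpoints lie together in some bag; and for every vertex, the bags containing it form a connected subtree. Here bags containing vertex d are not connected in the tree, so the decomposition is invalid.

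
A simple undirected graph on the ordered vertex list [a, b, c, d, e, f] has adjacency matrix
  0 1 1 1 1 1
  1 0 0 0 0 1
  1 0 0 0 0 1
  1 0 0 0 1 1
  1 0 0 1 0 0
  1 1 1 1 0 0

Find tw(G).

A width-2 tree decomposition is:
Bags: B1 = {a, d, e}  B2 = {a, d, f}  B3 = {a, c, f}  B4 = {a, b, f}
Tree: B1–B2, B2–B3, B3–B4
The largest bag has 3 vertices, giving width 2; this decomposition certifies tw(G) ≤ 2. For the lower bound, the 3 vertices {a, d, e} are pairwise adjacent, and any tree decomposition puts a clique entirely inside one bag — forcing width ≥ 2. Combining the bounds, tw(G) = 2.

2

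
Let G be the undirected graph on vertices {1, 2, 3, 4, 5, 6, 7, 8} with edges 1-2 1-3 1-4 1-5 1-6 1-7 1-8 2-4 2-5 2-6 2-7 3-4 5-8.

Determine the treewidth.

2

A width-2 tree decomposition is:
Bags: B1 = {1, 2, 4}  B2 = {1, 2, 7}  B3 = {1, 3, 4}  B4 = {1, 2, 5}  B5 = {1, 5, 8}  B6 = {1, 2, 6}
Tree: B1–B2, B1–B3, B1–B4, B4–B5, B4–B6
The largest bag has 3 vertices, giving width 2; this decomposition certifies tw(G) ≤ 2. On the other hand G contains the 3-clique {1, 5, 8}. A clique must lie in a single bag of any decomposition, so no decomposition can have width below 2. The upper and lower bounds meet at 2, so that is the treewidth.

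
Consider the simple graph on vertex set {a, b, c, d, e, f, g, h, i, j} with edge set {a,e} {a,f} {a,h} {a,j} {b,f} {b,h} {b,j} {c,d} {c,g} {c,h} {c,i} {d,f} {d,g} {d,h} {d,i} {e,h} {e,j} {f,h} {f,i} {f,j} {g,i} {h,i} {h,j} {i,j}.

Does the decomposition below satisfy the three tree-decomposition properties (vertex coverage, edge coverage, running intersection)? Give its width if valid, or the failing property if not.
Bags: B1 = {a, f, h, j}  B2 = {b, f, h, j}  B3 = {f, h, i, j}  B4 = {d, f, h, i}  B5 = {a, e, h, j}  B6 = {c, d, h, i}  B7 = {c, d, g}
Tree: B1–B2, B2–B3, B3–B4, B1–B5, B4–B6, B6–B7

A tree decomposition must satisfy three properties: every vertex lies in some bag; for every edge, both endpoints lie together in some bag; and for every vertex, the bags containing it form a connected subtree. Here edge (i,g) lies in no bag, so the decomposition is invalid.

No — edge (i,g) lies in no bag.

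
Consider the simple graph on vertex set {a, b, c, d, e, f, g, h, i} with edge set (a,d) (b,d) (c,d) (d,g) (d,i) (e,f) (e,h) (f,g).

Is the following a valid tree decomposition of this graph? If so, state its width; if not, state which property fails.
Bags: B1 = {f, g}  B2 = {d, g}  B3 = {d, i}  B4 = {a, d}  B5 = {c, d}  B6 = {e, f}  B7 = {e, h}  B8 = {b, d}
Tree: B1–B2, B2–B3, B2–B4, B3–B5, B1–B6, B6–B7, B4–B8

Yes; width 1.

Checking the three conditions: (i) the bags cover all of {a, b, c, d, e, f, g, h, i}; (ii) for each edge, some bag contains both endpoints; (iii) the bags containing any fixed vertex form a subtree. All hold, so the decomposition is valid with width 2 − 1 = 1.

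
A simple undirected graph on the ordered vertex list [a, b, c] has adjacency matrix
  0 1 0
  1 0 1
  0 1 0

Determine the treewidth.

A width-1 tree decomposition is:
Bags: B1 = {a, b}  B2 = {b, c}
Tree: B1–B2
Every bag has size at most 2, so the width is 2 − 1 = 1 and tw(G) ≤ 1. Any graph with an edge has treewidth ≥ 1, and G has the edge a–b. The upper and lower bounds meet at 1, so that is the treewidth.

1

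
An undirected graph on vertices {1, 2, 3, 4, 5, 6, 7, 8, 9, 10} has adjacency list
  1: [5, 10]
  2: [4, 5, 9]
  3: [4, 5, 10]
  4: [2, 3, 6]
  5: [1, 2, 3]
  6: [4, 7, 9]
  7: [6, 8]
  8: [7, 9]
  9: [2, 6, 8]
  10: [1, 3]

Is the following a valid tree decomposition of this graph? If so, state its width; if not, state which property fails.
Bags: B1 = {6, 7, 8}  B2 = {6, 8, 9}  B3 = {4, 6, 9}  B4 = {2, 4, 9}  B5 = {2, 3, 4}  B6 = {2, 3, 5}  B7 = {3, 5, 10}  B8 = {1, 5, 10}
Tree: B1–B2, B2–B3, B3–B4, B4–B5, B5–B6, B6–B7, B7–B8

Every vertex of G appears in some bag (union = {1, 2, 3, 4, 5, 6, 7, 8, 9, 10}); every edge is covered by a bag; and for each vertex v the set of bags containing v is connected in the bag tree. The decomposition is therefore valid. The largest bag has 3 vertices, so the width is 2.

Yes; width 2.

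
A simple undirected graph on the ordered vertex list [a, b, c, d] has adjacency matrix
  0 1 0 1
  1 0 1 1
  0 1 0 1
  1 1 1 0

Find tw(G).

2

A width-2 tree decomposition is:
Bags: B1 = {a, b, d}  B2 = {b, c, d}
Tree: B1–B2
Every bag has size at most 3, so the width is 3 − 1 = 2 and tw(G) ≤ 2. Conversely, {b, c, d} is a clique of size 3, and the vertices of any clique must share a bag in every tree decomposition; so some bag has ≥ 3 vertices and tw(G) ≥ 2. Therefore the treewidth is 2.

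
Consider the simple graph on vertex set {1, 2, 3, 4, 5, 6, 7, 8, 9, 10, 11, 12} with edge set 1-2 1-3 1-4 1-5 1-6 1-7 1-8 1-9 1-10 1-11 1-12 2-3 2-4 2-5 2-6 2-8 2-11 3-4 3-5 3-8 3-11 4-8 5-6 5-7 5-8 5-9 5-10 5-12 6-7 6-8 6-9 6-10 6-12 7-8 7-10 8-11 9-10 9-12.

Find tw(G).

4

A width-4 tree decomposition is:
Bags: B1 = {1, 5, 6, 7, 8}  B2 = {1, 5, 6, 7, 10}  B3 = {1, 2, 5, 6, 8}  B4 = {1, 5, 6, 9, 10}  B5 = {1, 5, 6, 9, 12}  B6 = {1, 2, 3, 5, 8}  B7 = {1, 2, 3, 8, 11}  B8 = {1, 2, 3, 4, 8}
Tree: B1–B2, B1–B3, B2–B4, B4–B5, B3–B6, B6–B7, B7–B8
Every bag has size at most 5, so the width is 5 − 1 = 4 and tw(G) ≤ 4. On the other hand G contains the 5-clique {1, 2, 3, 8, 11}. A clique must lie in a single bag of any decomposition, so no decomposition can have width below 4. Hence tw(G) = 4 exactly.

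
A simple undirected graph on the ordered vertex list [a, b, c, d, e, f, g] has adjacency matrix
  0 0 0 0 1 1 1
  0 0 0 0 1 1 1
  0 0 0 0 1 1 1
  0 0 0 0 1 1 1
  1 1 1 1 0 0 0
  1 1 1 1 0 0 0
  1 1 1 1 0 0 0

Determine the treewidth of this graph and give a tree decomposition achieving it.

Every bag has size at most 4, so the width is 4 − 1 = 3 and tw(G) ≤ 3. For the lower bound: the 4 vertex sets {c,f}, {a,g}, {e}, {d} are disjoint, each induces a connected subgraph, and every pair is joined by at least one edge of G. Contracting each set to a single vertex therefore yields K_{4} as a minor, and since treewidth is minor-monotone, tw(G) ≥ tw(K_{4}) = 3. Combining the bounds, tw(G) = 3.

Treewidth 3.
Bags: B1 = {c, e, f, g}  B2 = {a, e, f, g}  B3 = {d, e, f, g}  B4 = {b, e, f, g}
Tree: B1–B2, B2–B3, B3–B4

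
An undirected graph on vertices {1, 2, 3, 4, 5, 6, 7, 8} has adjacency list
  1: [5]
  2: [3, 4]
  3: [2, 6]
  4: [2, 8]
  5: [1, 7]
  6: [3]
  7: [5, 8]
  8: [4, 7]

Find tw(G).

A width-1 tree decomposition is:
Bags: B1 = {3, 6}  B2 = {2, 3}  B3 = {2, 4}  B4 = {4, 8}  B5 = {7, 8}  B6 = {5, 7}  B7 = {1, 5}
Tree: B1–B2, B2–B3, B3–B4, B4–B5, B5–B6, B6–B7
The largest bag has 2 vertices, giving width 1; this decomposition certifies tw(G) ≤ 1. Any graph with an edge has treewidth ≥ 1, and G has the edge 6–3. Hence tw(G) = 1 exactly.

1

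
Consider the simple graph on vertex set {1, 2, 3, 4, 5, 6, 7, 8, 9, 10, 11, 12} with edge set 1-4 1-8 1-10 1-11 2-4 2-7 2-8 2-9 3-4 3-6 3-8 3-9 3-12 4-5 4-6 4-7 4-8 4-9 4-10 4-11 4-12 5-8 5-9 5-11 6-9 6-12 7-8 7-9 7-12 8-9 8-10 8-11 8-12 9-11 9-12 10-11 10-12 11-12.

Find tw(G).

4

A width-4 tree decomposition is:
Bags: B1 = {4, 7, 8, 9, 12}  B2 = {3, 4, 8, 9, 12}  B3 = {2, 4, 7, 8, 9}  B4 = {4, 8, 9, 11, 12}  B5 = {4, 8, 10, 11, 12}  B6 = {4, 5, 8, 9, 11}  B7 = {1, 4, 8, 10, 11}  B8 = {3, 4, 6, 9, 12}
Tree: B1–B2, B1–B3, B1–B4, B4–B5, B4–B6, B5–B7, B2–B8
Every bag has size at most 5, so the width is 5 − 1 = 4 and tw(G) ≤ 4. On the other hand G contains the 5-clique {1, 4, 8, 10, 11}. A clique must lie in a single bag of any decomposition, so no decomposition can have width below 4. Therefore the treewidth is 4.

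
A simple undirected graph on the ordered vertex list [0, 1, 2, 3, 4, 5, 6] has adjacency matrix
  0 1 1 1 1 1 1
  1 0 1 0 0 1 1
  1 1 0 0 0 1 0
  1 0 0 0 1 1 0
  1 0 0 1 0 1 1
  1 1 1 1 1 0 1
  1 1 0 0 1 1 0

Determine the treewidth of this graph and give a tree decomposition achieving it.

Treewidth 3.
Bags: B1 = {0, 1, 5, 6}  B2 = {0, 4, 5, 6}  B3 = {0, 3, 4, 5}  B4 = {0, 1, 2, 5}
Tree: B1–B2, B2–B3, B1–B4

Each bag holds 4 vertices, so the decomposition has width 3, which upper-bounds the treewidth. Conversely, {0, 1, 2, 5} is a clique of size 4, and the vertices of any clique must share a bag in every tree decomposition; so some bag has ≥ 4 vertices and tw(G) ≥ 3. Hence tw(G) = 3 exactly.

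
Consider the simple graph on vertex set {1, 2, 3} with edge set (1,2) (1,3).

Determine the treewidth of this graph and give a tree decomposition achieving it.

Treewidth 1.
One optimal decomposition is:
Bags: B1 = {1, 3}  B2 = {1, 2}
Tree: B1–B2

The largest bag has 2 vertices, giving width 1; this decomposition certifies tw(G) ≤ 1. Any graph with an edge has treewidth ≥ 1, and G has the edge 1–3. The upper and lower bounds meet at 1, so that is the treewidth.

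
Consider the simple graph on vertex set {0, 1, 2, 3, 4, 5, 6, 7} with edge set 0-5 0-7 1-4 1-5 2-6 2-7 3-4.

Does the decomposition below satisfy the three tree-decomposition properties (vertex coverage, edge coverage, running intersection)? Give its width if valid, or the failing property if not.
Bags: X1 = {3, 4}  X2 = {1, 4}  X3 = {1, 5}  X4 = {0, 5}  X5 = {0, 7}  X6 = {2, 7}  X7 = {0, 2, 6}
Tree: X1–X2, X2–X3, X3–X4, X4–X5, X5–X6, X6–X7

A tree decomposition must satisfy three properties: every vertex lies in some bag; for every edge, both endpoints lie together in some bag; and for every vertex, the bags containing it form a connected subtree. Here bags containing vertex 0 are not connected in the tree, so the decomposition is invalid.

No — bags containing vertex 0 are not connected in the tree.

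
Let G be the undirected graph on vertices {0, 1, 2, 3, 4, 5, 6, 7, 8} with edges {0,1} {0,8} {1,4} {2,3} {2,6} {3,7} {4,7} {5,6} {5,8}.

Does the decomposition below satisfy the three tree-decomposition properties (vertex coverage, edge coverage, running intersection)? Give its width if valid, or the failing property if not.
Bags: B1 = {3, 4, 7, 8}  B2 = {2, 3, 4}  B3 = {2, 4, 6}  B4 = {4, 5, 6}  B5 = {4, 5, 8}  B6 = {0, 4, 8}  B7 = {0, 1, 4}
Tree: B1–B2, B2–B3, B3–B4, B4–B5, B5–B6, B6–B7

A tree decomposition must satisfy three properties: every vertex lies in some bag; for every edge, both endpoints lie together in some bag; and for every vertex, the bags containing it form a connected subtree. Here bags containing vertex 8 are not connected in the tree, so the decomposition is invalid.

No — bags containing vertex 8 are not connected in the tree.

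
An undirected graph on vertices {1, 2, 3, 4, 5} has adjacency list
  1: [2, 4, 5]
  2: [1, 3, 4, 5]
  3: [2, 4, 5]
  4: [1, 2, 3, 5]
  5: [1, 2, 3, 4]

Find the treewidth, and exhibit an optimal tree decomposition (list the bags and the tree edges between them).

Treewidth 3.
One such decomposition:
Bags: B1 = {2, 3, 4, 5}  B2 = {1, 2, 4, 5}
Tree: B1–B2

Every bag has size at most 4, so the width is 4 − 1 = 3 and tw(G) ≤ 3. For the lower bound, the 4 vertices {1, 2, 4, 5} are pairwise adjacent, and any tree decomposition puts a clique entirely inside one bag — forcing width ≥ 3. Combining the bounds, tw(G) = 3.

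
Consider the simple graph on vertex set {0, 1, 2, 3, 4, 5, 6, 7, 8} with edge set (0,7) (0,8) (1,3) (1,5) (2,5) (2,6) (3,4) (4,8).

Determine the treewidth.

A width-1 tree decomposition is:
Bags: B1 = {0, 7}  B2 = {0, 8}  B3 = {4, 8}  B4 = {3, 4}  B5 = {1, 3}  B6 = {1, 5}  B7 = {2, 5}  B8 = {2, 6}
Tree: B1–B2, B2–B3, B3–B4, B4–B5, B5–B6, B6–B7, B7–B8
The largest bag has 2 vertices, giving width 1; this decomposition certifies tw(G) ≤ 1. Any graph with an edge has treewidth ≥ 1, and G has the edge 7–0. The upper and lower bounds meet at 1, so that is the treewidth.

1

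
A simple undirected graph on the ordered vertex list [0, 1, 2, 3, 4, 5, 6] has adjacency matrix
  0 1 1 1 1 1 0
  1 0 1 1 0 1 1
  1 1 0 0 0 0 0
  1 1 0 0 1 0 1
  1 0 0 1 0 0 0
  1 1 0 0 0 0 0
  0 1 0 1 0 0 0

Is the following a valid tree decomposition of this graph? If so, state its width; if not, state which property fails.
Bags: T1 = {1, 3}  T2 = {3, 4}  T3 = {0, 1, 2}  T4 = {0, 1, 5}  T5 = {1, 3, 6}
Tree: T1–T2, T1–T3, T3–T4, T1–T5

No — edge (0,3) lies in no bag.

A tree decomposition must satisfy three properties: every vertex lies in some bag; for every edge, both endpoints lie together in some bag; and for every vertex, the bags containing it form a connected subtree. Here edge (0,3) lies in no bag, so the decomposition is invalid.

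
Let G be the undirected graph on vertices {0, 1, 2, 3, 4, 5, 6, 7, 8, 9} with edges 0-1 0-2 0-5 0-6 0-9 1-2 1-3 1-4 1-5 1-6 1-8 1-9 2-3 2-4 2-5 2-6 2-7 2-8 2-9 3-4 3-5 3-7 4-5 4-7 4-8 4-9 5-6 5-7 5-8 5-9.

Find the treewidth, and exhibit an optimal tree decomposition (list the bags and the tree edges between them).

Treewidth 4.
Bags: B1 = {1, 2, 3, 4, 5}  B2 = {1, 2, 4, 5, 9}  B3 = {2, 3, 4, 5, 7}  B4 = {1, 2, 4, 5, 8}  B5 = {0, 1, 2, 5, 9}  B6 = {0, 1, 2, 5, 6}
Tree: B1–B2, B1–B3, B2–B4, B2–B5, B5–B6

Every bag has size at most 5, so the width is 5 − 1 = 4 and tw(G) ≤ 4. On the other hand G contains the 5-clique {0, 1, 2, 5, 9}. A clique must lie in a single bag of any decomposition, so no decomposition can have width below 4. Therefore the treewidth is 4.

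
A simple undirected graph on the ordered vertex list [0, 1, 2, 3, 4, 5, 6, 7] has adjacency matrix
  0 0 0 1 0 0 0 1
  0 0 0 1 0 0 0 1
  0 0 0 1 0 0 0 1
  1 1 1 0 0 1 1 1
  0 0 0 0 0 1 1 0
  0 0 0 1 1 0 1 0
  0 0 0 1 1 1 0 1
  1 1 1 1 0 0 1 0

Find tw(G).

2

A width-2 tree decomposition is:
Bags: B1 = {3, 5, 6}  B2 = {3, 6, 7}  B3 = {4, 5, 6}  B4 = {0, 3, 7}  B5 = {1, 3, 7}  B6 = {2, 3, 7}
Tree: B1–B2, B1–B3, B2–B4, B4–B5, B2–B6
The largest bag has 3 vertices, giving width 2; this decomposition certifies tw(G) ≤ 2. On the other hand G contains the 3-clique {3, 5, 6}. A clique must lie in a single bag of any decomposition, so no decomposition can have width below 2. The upper and lower bounds meet at 2, so that is the treewidth.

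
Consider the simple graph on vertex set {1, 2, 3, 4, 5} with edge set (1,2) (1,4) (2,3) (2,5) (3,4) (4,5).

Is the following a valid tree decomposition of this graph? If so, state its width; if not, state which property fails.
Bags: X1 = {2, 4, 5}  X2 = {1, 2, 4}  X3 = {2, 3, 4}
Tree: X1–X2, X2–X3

Vertex coverage: the bags together contain {1, 2, 3, 4, 5}, the full vertex set. Edge coverage: each edge of G has both endpoints in at least one bag. Running intersection: for every vertex, the bags containing it form a connected subtree. All three properties hold, so this is a valid tree decomposition of width max|bag| − 1 = 2, and hence tw(G) ≤ 2.

Yes; width 2.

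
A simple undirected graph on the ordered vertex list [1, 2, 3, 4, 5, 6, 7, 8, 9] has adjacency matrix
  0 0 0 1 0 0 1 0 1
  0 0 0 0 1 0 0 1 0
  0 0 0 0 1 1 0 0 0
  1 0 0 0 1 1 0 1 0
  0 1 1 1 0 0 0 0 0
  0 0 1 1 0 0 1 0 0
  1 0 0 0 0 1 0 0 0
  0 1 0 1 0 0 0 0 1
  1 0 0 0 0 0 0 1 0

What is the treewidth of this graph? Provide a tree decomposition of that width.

Treewidth 3.
One such decomposition:
Bags: B1 = {2, 3, 5, 8}  B2 = {3, 4, 5, 8}  B3 = {3, 4, 6, 8}  B4 = {4, 6, 8, 9}  B5 = {1, 4, 6, 9}  B6 = {1, 6, 7, 9}
Tree: B1–B2, B2–B3, B3–B4, B4–B5, B5–B6

Every bag has size at most 4, so the width is 4 − 1 = 3 and tw(G) ≤ 3. For the lower bound: the 4 vertex sets {2,3,5}, {8}, {4}, {1,6,7,9} are disjoint, each induces a connected subgraph, and every pair is joined by at least one edge of G. Contracting each set to a single vertex therefore yields K_{4} as a minor, and since treewidth is minor-monotone, tw(G) ≥ tw(K_{4}) = 3. Combining the bounds, tw(G) = 3.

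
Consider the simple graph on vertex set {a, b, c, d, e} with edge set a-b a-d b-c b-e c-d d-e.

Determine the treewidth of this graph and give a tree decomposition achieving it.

The largest bag has 3 vertices, giving width 2; this decomposition certifies tw(G) ≤ 2. The edges a–d–e–b–a form a cycle, so G is not a tree and its treewidth is at least 2. Combining the bounds, tw(G) = 2.

Treewidth 2.
Bags: B1 = {a, b, d}  B2 = {b, d, e}  B3 = {b, c, d}
Tree: B1–B2, B2–B3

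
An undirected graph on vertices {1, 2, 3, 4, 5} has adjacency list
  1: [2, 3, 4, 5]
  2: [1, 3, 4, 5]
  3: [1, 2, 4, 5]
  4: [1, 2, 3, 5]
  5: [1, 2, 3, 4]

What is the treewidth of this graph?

4

A width-4 tree decomposition is:
Bags: B1 = {1, 2, 3, 4, 5}
Tree: (single bag)
With just one bag of size 5, the width is 5 − 1 = 4, so tw(G) ≤ 4. Conversely, {1, 2, 3, 4, 5} is a clique of size 5, and the vertices of any clique must share a bag in every tree decomposition; so some bag has ≥ 5 vertices and tw(G) ≥ 4. Hence tw(G) = 4 exactly.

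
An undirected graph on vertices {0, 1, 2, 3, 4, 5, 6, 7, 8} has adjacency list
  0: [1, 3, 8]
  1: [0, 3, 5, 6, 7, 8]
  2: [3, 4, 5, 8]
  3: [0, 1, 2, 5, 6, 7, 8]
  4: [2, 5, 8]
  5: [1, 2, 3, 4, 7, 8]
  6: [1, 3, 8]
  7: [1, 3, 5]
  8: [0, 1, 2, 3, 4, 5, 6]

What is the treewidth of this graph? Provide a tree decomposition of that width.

Every bag has size at most 4, so the width is 4 − 1 = 3 and tw(G) ≤ 3. On the other hand G contains the 4-clique {0, 1, 3, 8}. A clique must lie in a single bag of any decomposition, so no decomposition can have width below 3. The upper and lower bounds meet at 3, so that is the treewidth.

Treewidth 3.
One optimal decomposition is:
Bags: B1 = {1, 3, 5, 8}  B2 = {0, 1, 3, 8}  B3 = {1, 3, 5, 7}  B4 = {2, 3, 5, 8}  B5 = {1, 3, 6, 8}  B6 = {2, 4, 5, 8}
Tree: B1–B2, B1–B3, B1–B4, B1–B5, B4–B6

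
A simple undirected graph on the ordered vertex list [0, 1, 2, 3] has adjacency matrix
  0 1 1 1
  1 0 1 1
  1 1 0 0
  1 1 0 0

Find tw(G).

A width-2 tree decomposition is:
Bags: B1 = {0, 1, 2}  B2 = {0, 1, 3}
Tree: B1–B2
Every bag has size at most 3, so the width is 3 − 1 = 2 and tw(G) ≤ 2. For the lower bound, the 3 vertices {0, 1, 2} are pairwise adjacent, and any tree decomposition puts a clique entirely inside one bag — forcing width ≥ 2. Therefore the treewidth is 2.

2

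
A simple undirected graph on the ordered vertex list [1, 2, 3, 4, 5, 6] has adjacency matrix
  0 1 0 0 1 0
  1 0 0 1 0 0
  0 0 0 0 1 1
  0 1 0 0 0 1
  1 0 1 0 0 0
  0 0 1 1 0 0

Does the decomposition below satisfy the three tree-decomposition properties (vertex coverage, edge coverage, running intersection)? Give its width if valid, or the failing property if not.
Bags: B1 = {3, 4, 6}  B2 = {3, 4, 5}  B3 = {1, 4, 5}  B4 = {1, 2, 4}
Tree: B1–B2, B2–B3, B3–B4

Checking the three conditions: (i) the bags cover all of {1, 2, 3, 4, 5, 6}; (ii) for each edge, some bag contains both endpoints; (iii) the bags containing any fixed vertex form a subtree. All hold, so the decomposition is valid with width 3 − 1 = 2.

Yes; width 2.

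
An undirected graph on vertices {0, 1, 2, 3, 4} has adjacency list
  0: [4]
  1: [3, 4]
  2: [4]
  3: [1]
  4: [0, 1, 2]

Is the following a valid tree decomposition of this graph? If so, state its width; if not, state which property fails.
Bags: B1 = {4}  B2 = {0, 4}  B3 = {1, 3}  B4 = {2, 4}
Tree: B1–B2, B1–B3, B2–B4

A tree decomposition must satisfy three properties: every vertex lies in some bag; for every edge, both endpoints lie together in some bag; and for every vertex, the bags containing it form a connected subtree. Here edge (1,4) lies in no bag, so the decomposition is invalid.

No — edge (1,4) lies in no bag.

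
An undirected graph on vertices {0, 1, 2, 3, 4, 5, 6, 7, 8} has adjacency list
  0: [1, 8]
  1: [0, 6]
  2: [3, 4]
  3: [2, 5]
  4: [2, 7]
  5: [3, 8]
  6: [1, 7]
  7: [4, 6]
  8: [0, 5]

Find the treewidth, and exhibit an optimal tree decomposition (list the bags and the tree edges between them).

Treewidth 2.
One optimal decomposition is:
Bags: B1 = {1, 6, 7}  B2 = {1, 4, 7}  B3 = {1, 2, 4}  B4 = {1, 2, 3}  B5 = {1, 3, 5}  B6 = {1, 5, 8}  B7 = {0, 1, 8}
Tree: B1–B2, B2–B3, B3–B4, B4–B5, B5–B6, B6–B7

Every bag has size at most 3, so the width is 3 − 1 = 2 and tw(G) ≤ 2. For the lower bound, G contains the cycle 1–6–7–4–2–3–5–8–0–1, so G is not a forest; only forests have treewidth ≤ 1, hence tw(G) ≥ 2. Therefore the treewidth is 2.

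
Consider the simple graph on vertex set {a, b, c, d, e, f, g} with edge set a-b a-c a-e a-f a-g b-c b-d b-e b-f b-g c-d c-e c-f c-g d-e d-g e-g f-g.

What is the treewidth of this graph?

4

A width-4 tree decomposition is:
Bags: B1 = {b, c, d, e, g}  B2 = {a, b, c, e, g}  B3 = {a, b, c, f, g}
Tree: B1–B2, B2–B3
The largest bag has 5 vertices, giving width 4; this decomposition certifies tw(G) ≤ 4. For the lower bound, the 5 vertices {b, c, d, e, g} are pairwise adjacent, and any tree decomposition puts a clique entirely inside one bag — forcing width ≥ 4. Therefore the treewidth is 4.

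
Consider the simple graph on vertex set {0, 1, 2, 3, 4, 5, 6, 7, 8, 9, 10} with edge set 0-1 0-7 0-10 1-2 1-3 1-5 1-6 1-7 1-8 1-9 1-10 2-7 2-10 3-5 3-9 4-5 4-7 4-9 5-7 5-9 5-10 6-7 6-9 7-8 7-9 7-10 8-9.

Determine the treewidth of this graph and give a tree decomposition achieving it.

Treewidth 3.
Bags: B1 = {1, 7, 8, 9}  B2 = {1, 5, 7, 9}  B3 = {1, 5, 7, 10}  B4 = {4, 5, 7, 9}  B5 = {0, 1, 7, 10}  B6 = {1, 6, 7, 9}  B7 = {1, 2, 7, 10}  B8 = {1, 3, 5, 9}
Tree: B1–B2, B2–B3, B2–B4, B3–B5, B1–B6, B5–B7, B2–B8

Each bag holds 4 vertices, so the decomposition has width 3, which upper-bounds the treewidth. For the lower bound, the 4 vertices {1, 3, 5, 9} are pairwise adjacent, and any tree decomposition puts a clique entirely inside one bag — forcing width ≥ 3. Therefore the treewidth is 3.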